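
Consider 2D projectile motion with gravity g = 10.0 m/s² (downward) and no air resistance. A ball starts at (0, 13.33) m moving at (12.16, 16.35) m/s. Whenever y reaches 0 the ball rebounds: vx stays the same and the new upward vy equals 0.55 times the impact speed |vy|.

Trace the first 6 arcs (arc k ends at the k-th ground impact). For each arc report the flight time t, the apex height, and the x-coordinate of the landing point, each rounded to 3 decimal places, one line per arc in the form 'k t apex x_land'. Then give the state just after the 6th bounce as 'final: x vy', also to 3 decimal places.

Arc 1: start y=13.330, vy=16.350 → t=3.946, apex=26.696, x_land=47.979, impact vy=-23.107
  bounce: vy ← 0.55·23.107 = 12.709
Arc 2: start y=0.000, vy=12.709 → t=2.542, apex=8.076, x_land=78.887, impact vy=-12.709
  bounce: vy ← 0.55·12.709 = 6.990
Arc 3: start y=0.000, vy=6.990 → t=1.398, apex=2.443, x_land=95.886, impact vy=-6.990
  bounce: vy ← 0.55·6.990 = 3.844
Arc 4: start y=0.000, vy=3.844 → t=0.769, apex=0.739, x_land=105.236, impact vy=-3.844
  bounce: vy ← 0.55·3.844 = 2.114
Arc 5: start y=0.000, vy=2.114 → t=0.423, apex=0.224, x_land=110.378, impact vy=-2.114
  bounce: vy ← 0.55·2.114 = 1.163
Arc 6: start y=0.000, vy=1.163 → t=0.233, apex=0.068, x_land=113.206, impact vy=-1.163
  bounce: vy ← 0.55·1.163 = 0.640

1 3.946 26.696 47.979
2 2.542 8.076 78.887
3 1.398 2.443 95.886
4 0.769 0.739 105.236
5 0.423 0.224 110.378
6 0.233 0.068 113.206
final: 113.206 0.640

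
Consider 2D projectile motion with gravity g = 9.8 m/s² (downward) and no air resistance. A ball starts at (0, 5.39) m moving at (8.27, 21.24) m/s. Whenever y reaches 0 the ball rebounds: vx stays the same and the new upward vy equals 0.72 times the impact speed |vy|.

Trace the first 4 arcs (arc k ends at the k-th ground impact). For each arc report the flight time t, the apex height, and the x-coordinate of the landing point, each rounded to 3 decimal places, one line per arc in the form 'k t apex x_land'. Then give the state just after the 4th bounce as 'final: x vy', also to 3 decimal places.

Arc 1: start y=5.390, vy=21.240 → t=4.575, apex=28.407, x_land=37.836, impact vy=-23.596
  bounce: vy ← 0.72·23.596 = 16.989
Arc 2: start y=0.000, vy=16.989 → t=3.467, apex=14.726, x_land=66.510, impact vy=-16.989
  bounce: vy ← 0.72·16.989 = 12.232
Arc 3: start y=0.000, vy=12.232 → t=2.496, apex=7.634, x_land=87.155, impact vy=-12.232
  bounce: vy ← 0.72·12.232 = 8.807
Arc 4: start y=0.000, vy=8.807 → t=1.797, apex=3.958, x_land=102.020, impact vy=-8.807
  bounce: vy ← 0.72·8.807 = 6.341

1 4.575 28.407 37.836
2 3.467 14.726 66.510
3 2.496 7.634 87.155
4 1.797 3.958 102.020
final: 102.020 6.341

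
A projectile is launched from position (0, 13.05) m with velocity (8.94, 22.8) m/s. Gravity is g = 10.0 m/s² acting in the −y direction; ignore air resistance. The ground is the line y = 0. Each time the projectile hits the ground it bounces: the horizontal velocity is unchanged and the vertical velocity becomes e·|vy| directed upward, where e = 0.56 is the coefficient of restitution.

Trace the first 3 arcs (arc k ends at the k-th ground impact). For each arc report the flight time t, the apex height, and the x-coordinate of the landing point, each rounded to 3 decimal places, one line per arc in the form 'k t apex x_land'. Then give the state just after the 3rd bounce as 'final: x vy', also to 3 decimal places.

1 5.074 39.042 45.365
2 3.130 12.244 73.344
3 1.753 3.840 89.012
final: 89.012 4.907

Arc 1: start y=13.050, vy=22.800 → t=5.074, apex=39.042, x_land=45.365, impact vy=-27.944
  bounce: vy ← 0.56·27.944 = 15.648
Arc 2: start y=0.000, vy=15.648 → t=3.130, apex=12.244, x_land=73.344, impact vy=-15.648
  bounce: vy ← 0.56·15.648 = 8.763
Arc 3: start y=0.000, vy=8.763 → t=1.753, apex=3.840, x_land=89.012, impact vy=-8.763
  bounce: vy ← 0.56·8.763 = 4.907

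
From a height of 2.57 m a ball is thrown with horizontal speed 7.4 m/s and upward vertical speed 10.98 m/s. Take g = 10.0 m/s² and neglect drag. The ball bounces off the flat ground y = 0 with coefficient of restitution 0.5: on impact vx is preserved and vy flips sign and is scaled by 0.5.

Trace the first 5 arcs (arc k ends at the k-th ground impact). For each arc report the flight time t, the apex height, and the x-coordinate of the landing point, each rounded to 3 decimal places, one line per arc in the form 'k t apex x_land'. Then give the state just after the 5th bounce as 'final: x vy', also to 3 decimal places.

1 2.409 8.598 17.829
2 1.311 2.150 27.533
3 0.656 0.537 32.385
4 0.328 0.134 34.811
5 0.164 0.034 36.024
final: 36.024 0.410

Arc 1: start y=2.570, vy=10.980 → t=2.409, apex=8.598, x_land=17.829, impact vy=-13.113
  bounce: vy ← 0.5·13.113 = 6.557
Arc 2: start y=0.000, vy=6.557 → t=1.311, apex=2.150, x_land=27.533, impact vy=-6.557
  bounce: vy ← 0.5·6.557 = 3.278
Arc 3: start y=0.000, vy=3.278 → t=0.656, apex=0.537, x_land=32.385, impact vy=-3.278
  bounce: vy ← 0.5·3.278 = 1.639
Arc 4: start y=0.000, vy=1.639 → t=0.328, apex=0.134, x_land=34.811, impact vy=-1.639
  bounce: vy ← 0.5·1.639 = 0.820
Arc 5: start y=0.000, vy=0.820 → t=0.164, apex=0.034, x_land=36.024, impact vy=-0.820
  bounce: vy ← 0.5·0.820 = 0.410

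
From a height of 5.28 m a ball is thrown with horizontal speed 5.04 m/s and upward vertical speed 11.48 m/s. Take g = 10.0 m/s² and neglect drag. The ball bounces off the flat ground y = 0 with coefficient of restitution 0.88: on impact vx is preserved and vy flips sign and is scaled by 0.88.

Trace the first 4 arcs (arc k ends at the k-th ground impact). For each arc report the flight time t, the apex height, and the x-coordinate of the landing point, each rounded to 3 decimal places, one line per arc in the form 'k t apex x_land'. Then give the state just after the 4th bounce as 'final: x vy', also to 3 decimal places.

Arc 1: start y=5.280, vy=11.480 → t=2.689, apex=11.870, x_land=13.551, impact vy=-15.407
  bounce: vy ← 0.88·15.407 = 13.559
Arc 2: start y=0.000, vy=13.559 → t=2.712, apex=9.192, x_land=27.218, impact vy=-13.559
  bounce: vy ← 0.88·13.559 = 11.932
Arc 3: start y=0.000, vy=11.932 → t=2.386, apex=7.118, x_land=39.245, impact vy=-11.932
  bounce: vy ← 0.88·11.932 = 10.500
Arc 4: start y=0.000, vy=10.500 → t=2.100, apex=5.512, x_land=49.829, impact vy=-10.500
  bounce: vy ← 0.88·10.500 = 9.240

1 2.689 11.870 13.551
2 2.712 9.192 27.218
3 2.386 7.118 39.245
4 2.100 5.512 49.829
final: 49.829 9.240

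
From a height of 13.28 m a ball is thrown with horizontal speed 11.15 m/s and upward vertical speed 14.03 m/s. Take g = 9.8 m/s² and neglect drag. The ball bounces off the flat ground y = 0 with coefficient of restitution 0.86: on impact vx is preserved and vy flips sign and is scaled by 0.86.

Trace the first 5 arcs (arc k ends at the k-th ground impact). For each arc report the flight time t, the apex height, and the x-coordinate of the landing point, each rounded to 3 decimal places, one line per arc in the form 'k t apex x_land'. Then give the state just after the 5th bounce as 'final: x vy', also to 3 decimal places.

1 3.613 23.323 40.289
2 3.753 17.250 82.129
3 3.227 12.758 118.112
4 2.775 9.436 149.057
5 2.387 6.979 175.670
final: 175.670 10.058

Arc 1: start y=13.280, vy=14.030 → t=3.613, apex=23.323, x_land=40.289, impact vy=-21.381
  bounce: vy ← 0.86·21.381 = 18.387
Arc 2: start y=0.000, vy=18.387 → t=3.753, apex=17.250, x_land=82.129, impact vy=-18.387
  bounce: vy ← 0.86·18.387 = 15.813
Arc 3: start y=0.000, vy=15.813 → t=3.227, apex=12.758, x_land=118.112, impact vy=-15.813
  bounce: vy ← 0.86·15.813 = 13.599
Arc 4: start y=0.000, vy=13.599 → t=2.775, apex=9.436, x_land=149.057, impact vy=-13.599
  bounce: vy ← 0.86·13.599 = 11.695
Arc 5: start y=0.000, vy=11.695 → t=2.387, apex=6.979, x_land=175.670, impact vy=-11.695
  bounce: vy ← 0.86·11.695 = 10.058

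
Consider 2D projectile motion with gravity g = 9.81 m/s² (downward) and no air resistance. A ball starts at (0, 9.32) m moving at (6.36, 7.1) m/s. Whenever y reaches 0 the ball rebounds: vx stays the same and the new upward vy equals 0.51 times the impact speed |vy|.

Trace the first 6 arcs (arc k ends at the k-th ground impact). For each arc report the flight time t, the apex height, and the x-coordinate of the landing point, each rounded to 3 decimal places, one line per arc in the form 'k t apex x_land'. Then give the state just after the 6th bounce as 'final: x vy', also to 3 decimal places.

1 2.281 11.889 14.505
2 1.588 3.092 24.605
3 0.810 0.804 29.756
4 0.413 0.209 32.383
5 0.211 0.054 33.722
6 0.107 0.014 34.406
final: 34.406 0.269

Arc 1: start y=9.320, vy=7.100 → t=2.281, apex=11.889, x_land=14.505, impact vy=-15.273
  bounce: vy ← 0.51·15.273 = 7.789
Arc 2: start y=0.000, vy=7.789 → t=1.588, apex=3.092, x_land=24.605, impact vy=-7.789
  bounce: vy ← 0.51·7.789 = 3.973
Arc 3: start y=0.000, vy=3.973 → t=0.810, apex=0.804, x_land=29.756, impact vy=-3.973
  bounce: vy ← 0.51·3.973 = 2.026
Arc 4: start y=0.000, vy=2.026 → t=0.413, apex=0.209, x_land=32.383, impact vy=-2.026
  bounce: vy ← 0.51·2.026 = 1.033
Arc 5: start y=0.000, vy=1.033 → t=0.211, apex=0.054, x_land=33.722, impact vy=-1.033
  bounce: vy ← 0.51·1.033 = 0.527
Arc 6: start y=0.000, vy=0.527 → t=0.107, apex=0.014, x_land=34.406, impact vy=-0.527
  bounce: vy ← 0.51·0.527 = 0.269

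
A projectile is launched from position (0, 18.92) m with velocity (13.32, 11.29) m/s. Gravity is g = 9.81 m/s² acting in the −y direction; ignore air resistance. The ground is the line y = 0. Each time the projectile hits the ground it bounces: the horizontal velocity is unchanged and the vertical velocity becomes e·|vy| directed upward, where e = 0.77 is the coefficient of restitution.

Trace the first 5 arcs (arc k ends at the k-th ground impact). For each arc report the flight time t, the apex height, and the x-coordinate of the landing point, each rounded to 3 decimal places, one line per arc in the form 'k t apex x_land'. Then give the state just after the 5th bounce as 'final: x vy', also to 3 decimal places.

1 3.427 25.417 45.651
2 3.506 15.070 92.345
3 2.699 8.935 128.300
4 2.078 5.297 155.985
5 1.600 3.141 177.302
final: 177.302 6.045

Arc 1: start y=18.920, vy=11.290 → t=3.427, apex=25.417, x_land=45.651, impact vy=-22.331
  bounce: vy ← 0.77·22.331 = 17.195
Arc 2: start y=0.000, vy=17.195 → t=3.506, apex=15.070, x_land=92.345, impact vy=-17.195
  bounce: vy ← 0.77·17.195 = 13.240
Arc 3: start y=0.000, vy=13.240 → t=2.699, apex=8.935, x_land=128.300, impact vy=-13.240
  bounce: vy ← 0.77·13.240 = 10.195
Arc 4: start y=0.000, vy=10.195 → t=2.078, apex=5.297, x_land=155.985, impact vy=-10.195
  bounce: vy ← 0.77·10.195 = 7.850
Arc 5: start y=0.000, vy=7.850 → t=1.600, apex=3.141, x_land=177.302, impact vy=-7.850
  bounce: vy ← 0.77·7.850 = 6.045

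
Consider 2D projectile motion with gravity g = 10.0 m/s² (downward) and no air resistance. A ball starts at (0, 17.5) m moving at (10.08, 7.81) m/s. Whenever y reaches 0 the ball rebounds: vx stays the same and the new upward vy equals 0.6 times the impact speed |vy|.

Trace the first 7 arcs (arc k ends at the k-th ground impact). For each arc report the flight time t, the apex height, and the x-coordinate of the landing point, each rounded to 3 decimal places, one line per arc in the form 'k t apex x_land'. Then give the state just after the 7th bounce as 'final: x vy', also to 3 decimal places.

1 2.808 20.550 28.308
2 2.433 7.398 52.830
3 1.460 2.663 67.543
4 0.876 0.959 76.371
5 0.525 0.345 81.668
6 0.315 0.124 84.846
7 0.189 0.045 86.753
final: 86.753 0.568

Arc 1: start y=17.500, vy=7.810 → t=2.808, apex=20.550, x_land=28.308, impact vy=-20.273
  bounce: vy ← 0.6·20.273 = 12.164
Arc 2: start y=0.000, vy=12.164 → t=2.433, apex=7.398, x_land=52.830, impact vy=-12.164
  bounce: vy ← 0.6·12.164 = 7.298
Arc 3: start y=0.000, vy=7.298 → t=1.460, apex=2.663, x_land=67.543, impact vy=-7.298
  bounce: vy ← 0.6·7.298 = 4.379
Arc 4: start y=0.000, vy=4.379 → t=0.876, apex=0.959, x_land=76.371, impact vy=-4.379
  bounce: vy ← 0.6·4.379 = 2.627
Arc 5: start y=0.000, vy=2.627 → t=0.525, apex=0.345, x_land=81.668, impact vy=-2.627
  bounce: vy ← 0.6·2.627 = 1.576
Arc 6: start y=0.000, vy=1.576 → t=0.315, apex=0.124, x_land=84.846, impact vy=-1.576
  bounce: vy ← 0.6·1.576 = 0.946
Arc 7: start y=0.000, vy=0.946 → t=0.189, apex=0.045, x_land=86.753, impact vy=-0.946
  bounce: vy ← 0.6·0.946 = 0.568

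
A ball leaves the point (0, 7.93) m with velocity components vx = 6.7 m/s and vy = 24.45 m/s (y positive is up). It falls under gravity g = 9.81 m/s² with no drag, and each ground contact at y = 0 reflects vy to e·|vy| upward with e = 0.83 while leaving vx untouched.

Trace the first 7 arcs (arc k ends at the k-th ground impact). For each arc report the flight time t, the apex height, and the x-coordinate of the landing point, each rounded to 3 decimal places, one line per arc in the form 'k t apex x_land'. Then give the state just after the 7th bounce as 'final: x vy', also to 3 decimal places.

Arc 1: start y=7.930, vy=24.450 → t=5.290, apex=38.399, x_land=35.445, impact vy=-27.448
  bounce: vy ← 0.83·27.448 = 22.782
Arc 2: start y=0.000, vy=22.782 → t=4.645, apex=26.453, x_land=66.564, impact vy=-22.782
  bounce: vy ← 0.83·22.782 = 18.909
Arc 3: start y=0.000, vy=18.909 → t=3.855, apex=18.224, x_land=92.393, impact vy=-18.909
  bounce: vy ← 0.83·18.909 = 15.694
Arc 4: start y=0.000, vy=15.694 → t=3.200, apex=12.554, x_land=113.830, impact vy=-15.694
  bounce: vy ← 0.83·15.694 = 13.026
Arc 5: start y=0.000, vy=13.026 → t=2.656, apex=8.649, x_land=131.624, impact vy=-13.026
  bounce: vy ← 0.83·13.026 = 10.812
Arc 6: start y=0.000, vy=10.812 → t=2.204, apex=5.958, x_land=146.392, impact vy=-10.812
  bounce: vy ← 0.83·10.812 = 8.974
Arc 7: start y=0.000, vy=8.974 → t=1.830, apex=4.104, x_land=158.650, impact vy=-8.974
  bounce: vy ← 0.83·8.974 = 7.448

1 5.290 38.399 35.445
2 4.645 26.453 66.564
3 3.855 18.224 92.393
4 3.200 12.554 113.830
5 2.656 8.649 131.624
6 2.204 5.958 146.392
7 1.830 4.104 158.650
final: 158.650 7.448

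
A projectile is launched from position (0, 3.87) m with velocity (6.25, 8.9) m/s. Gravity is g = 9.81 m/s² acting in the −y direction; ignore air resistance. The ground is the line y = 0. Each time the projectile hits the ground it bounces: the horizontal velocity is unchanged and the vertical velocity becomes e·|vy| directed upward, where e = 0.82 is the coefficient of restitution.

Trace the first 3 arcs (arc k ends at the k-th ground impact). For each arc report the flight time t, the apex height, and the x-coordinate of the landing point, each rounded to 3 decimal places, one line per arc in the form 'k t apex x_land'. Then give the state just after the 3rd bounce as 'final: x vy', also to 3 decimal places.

1 2.177 7.907 13.606
2 2.082 5.317 26.620
3 1.707 3.575 37.291
final: 37.291 6.868

Arc 1: start y=3.870, vy=8.900 → t=2.177, apex=7.907, x_land=13.606, impact vy=-12.455
  bounce: vy ← 0.82·12.455 = 10.214
Arc 2: start y=0.000, vy=10.214 → t=2.082, apex=5.317, x_land=26.620, impact vy=-10.214
  bounce: vy ← 0.82·10.214 = 8.375
Arc 3: start y=0.000, vy=8.375 → t=1.707, apex=3.575, x_land=37.291, impact vy=-8.375
  bounce: vy ← 0.82·8.375 = 6.868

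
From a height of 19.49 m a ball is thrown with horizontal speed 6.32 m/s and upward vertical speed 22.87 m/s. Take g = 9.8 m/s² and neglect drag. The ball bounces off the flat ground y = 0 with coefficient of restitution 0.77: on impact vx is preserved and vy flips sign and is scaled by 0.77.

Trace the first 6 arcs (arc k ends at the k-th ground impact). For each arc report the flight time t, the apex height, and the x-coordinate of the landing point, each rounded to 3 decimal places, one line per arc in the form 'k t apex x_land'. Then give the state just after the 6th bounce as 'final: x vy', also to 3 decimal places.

Arc 1: start y=19.490, vy=22.870 → t=5.403, apex=46.176, x_land=34.150, impact vy=-30.084
  bounce: vy ← 0.77·30.084 = 23.165
Arc 2: start y=0.000, vy=23.165 → t=4.727, apex=27.377, x_land=64.027, impact vy=-23.165
  bounce: vy ← 0.77·23.165 = 17.837
Arc 3: start y=0.000, vy=17.837 → t=3.640, apex=16.232, x_land=87.033, impact vy=-17.837
  bounce: vy ← 0.77·17.837 = 13.734
Arc 4: start y=0.000, vy=13.734 → t=2.803, apex=9.624, x_land=104.748, impact vy=-13.734
  bounce: vy ← 0.77·13.734 = 10.575
Arc 5: start y=0.000, vy=10.575 → t=2.158, apex=5.706, x_land=118.388, impact vy=-10.575
  bounce: vy ← 0.77·10.575 = 8.143
Arc 6: start y=0.000, vy=8.143 → t=1.662, apex=3.383, x_land=128.891, impact vy=-8.143
  bounce: vy ← 0.77·8.143 = 6.270

1 5.403 46.176 34.150
2 4.727 27.377 64.027
3 3.640 16.232 87.033
4 2.803 9.624 104.748
5 2.158 5.706 118.388
6 1.662 3.383 128.891
final: 128.891 6.270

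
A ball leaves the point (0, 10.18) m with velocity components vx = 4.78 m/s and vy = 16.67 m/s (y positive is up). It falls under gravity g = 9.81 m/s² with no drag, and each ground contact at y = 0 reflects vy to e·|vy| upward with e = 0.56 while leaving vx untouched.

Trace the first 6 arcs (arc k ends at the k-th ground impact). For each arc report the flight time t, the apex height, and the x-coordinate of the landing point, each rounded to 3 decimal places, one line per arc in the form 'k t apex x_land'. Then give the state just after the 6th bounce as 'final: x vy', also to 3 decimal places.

1 3.927 24.344 18.771
2 2.495 7.634 30.698
3 1.397 2.394 37.377
4 0.782 0.751 41.117
5 0.438 0.235 43.212
6 0.245 0.074 44.385
final: 44.385 0.674

Arc 1: start y=10.180, vy=16.670 → t=3.927, apex=24.344, x_land=18.771, impact vy=-21.855
  bounce: vy ← 0.56·21.855 = 12.239
Arc 2: start y=0.000, vy=12.239 → t=2.495, apex=7.634, x_land=30.698, impact vy=-12.239
  bounce: vy ← 0.56·12.239 = 6.854
Arc 3: start y=0.000, vy=6.854 → t=1.397, apex=2.394, x_land=37.377, impact vy=-6.854
  bounce: vy ← 0.56·6.854 = 3.838
Arc 4: start y=0.000, vy=3.838 → t=0.782, apex=0.751, x_land=41.117, impact vy=-3.838
  bounce: vy ← 0.56·3.838 = 2.149
Arc 5: start y=0.000, vy=2.149 → t=0.438, apex=0.235, x_land=43.212, impact vy=-2.149
  bounce: vy ← 0.56·2.149 = 1.204
Arc 6: start y=0.000, vy=1.204 → t=0.245, apex=0.074, x_land=44.385, impact vy=-1.204
  bounce: vy ← 0.56·1.204 = 0.674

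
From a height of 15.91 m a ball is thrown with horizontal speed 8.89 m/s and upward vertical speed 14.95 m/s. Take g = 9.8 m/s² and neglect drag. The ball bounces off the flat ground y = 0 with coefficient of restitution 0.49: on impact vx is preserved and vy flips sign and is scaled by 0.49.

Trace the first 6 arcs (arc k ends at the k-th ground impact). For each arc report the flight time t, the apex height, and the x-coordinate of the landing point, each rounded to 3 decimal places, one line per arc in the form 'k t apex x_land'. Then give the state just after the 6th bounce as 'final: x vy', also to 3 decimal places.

Arc 1: start y=15.910, vy=14.950 → t=3.886, apex=27.313, x_land=34.551, impact vy=-23.137
  bounce: vy ← 0.49·23.137 = 11.337
Arc 2: start y=0.000, vy=11.337 → t=2.314, apex=6.558, x_land=55.120, impact vy=-11.337
  bounce: vy ← 0.49·11.337 = 5.555
Arc 3: start y=0.000, vy=5.555 → t=1.134, apex=1.575, x_land=65.199, impact vy=-5.555
  bounce: vy ← 0.49·5.555 = 2.722
Arc 4: start y=0.000, vy=2.722 → t=0.556, apex=0.378, x_land=70.137, impact vy=-2.722
  bounce: vy ← 0.49·2.722 = 1.334
Arc 5: start y=0.000, vy=1.334 → t=0.272, apex=0.091, x_land=72.557, impact vy=-1.334
  bounce: vy ← 0.49·1.334 = 0.654
Arc 6: start y=0.000, vy=0.654 → t=0.133, apex=0.022, x_land=73.743, impact vy=-0.654
  bounce: vy ← 0.49·0.654 = 0.320

1 3.886 27.313 34.551
2 2.314 6.558 55.120
3 1.134 1.575 65.199
4 0.556 0.378 70.137
5 0.272 0.091 72.557
6 0.133 0.022 73.743
final: 73.743 0.320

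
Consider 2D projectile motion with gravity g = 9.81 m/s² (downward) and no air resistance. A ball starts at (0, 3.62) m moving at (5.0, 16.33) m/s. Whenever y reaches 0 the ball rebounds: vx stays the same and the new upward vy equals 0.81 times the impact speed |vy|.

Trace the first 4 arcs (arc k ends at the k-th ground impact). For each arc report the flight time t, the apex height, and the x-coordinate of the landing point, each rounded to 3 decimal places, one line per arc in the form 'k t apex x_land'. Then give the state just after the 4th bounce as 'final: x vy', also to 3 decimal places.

1 3.538 17.212 17.689
2 3.035 11.293 32.863
3 2.458 7.409 45.153
4 1.991 4.861 55.108
final: 55.108 7.910

Arc 1: start y=3.620, vy=16.330 → t=3.538, apex=17.212, x_land=17.689, impact vy=-18.376
  bounce: vy ← 0.81·18.376 = 14.885
Arc 2: start y=0.000, vy=14.885 → t=3.035, apex=11.293, x_land=32.863, impact vy=-14.885
  bounce: vy ← 0.81·14.885 = 12.057
Arc 3: start y=0.000, vy=12.057 → t=2.458, apex=7.409, x_land=45.153, impact vy=-12.057
  bounce: vy ← 0.81·12.057 = 9.766
Arc 4: start y=0.000, vy=9.766 → t=1.991, apex=4.861, x_land=55.108, impact vy=-9.766
  bounce: vy ← 0.81·9.766 = 7.910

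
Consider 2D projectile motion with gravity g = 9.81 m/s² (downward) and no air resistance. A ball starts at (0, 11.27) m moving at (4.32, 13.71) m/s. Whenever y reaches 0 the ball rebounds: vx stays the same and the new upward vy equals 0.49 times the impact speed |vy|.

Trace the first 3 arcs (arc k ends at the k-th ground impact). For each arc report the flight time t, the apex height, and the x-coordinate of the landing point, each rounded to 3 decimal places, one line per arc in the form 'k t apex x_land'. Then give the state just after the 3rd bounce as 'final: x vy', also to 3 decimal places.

Arc 1: start y=11.270, vy=13.710 → t=3.459, apex=20.850, x_land=14.944, impact vy=-20.226
  bounce: vy ← 0.49·20.226 = 9.911
Arc 2: start y=0.000, vy=9.911 → t=2.021, apex=5.006, x_land=23.673, impact vy=-9.911
  bounce: vy ← 0.49·9.911 = 4.856
Arc 3: start y=0.000, vy=4.856 → t=0.990, apex=1.202, x_land=27.950, impact vy=-4.856
  bounce: vy ← 0.49·4.856 = 2.380

1 3.459 20.850 14.944
2 2.021 5.006 23.673
3 0.990 1.202 27.950
final: 27.950 2.380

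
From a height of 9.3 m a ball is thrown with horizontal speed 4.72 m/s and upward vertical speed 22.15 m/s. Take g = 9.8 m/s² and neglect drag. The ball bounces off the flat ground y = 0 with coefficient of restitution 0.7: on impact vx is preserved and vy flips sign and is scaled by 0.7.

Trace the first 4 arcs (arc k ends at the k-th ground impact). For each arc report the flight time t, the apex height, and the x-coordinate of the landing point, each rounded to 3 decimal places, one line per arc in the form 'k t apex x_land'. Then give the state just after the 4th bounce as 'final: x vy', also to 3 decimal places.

Arc 1: start y=9.300, vy=22.150 → t=4.907, apex=34.332, x_land=23.162, impact vy=-25.940
  bounce: vy ← 0.7·25.940 = 18.158
Arc 2: start y=0.000, vy=18.158 → t=3.706, apex=16.823, x_land=40.653, impact vy=-18.158
  bounce: vy ← 0.7·18.158 = 12.711
Arc 3: start y=0.000, vy=12.711 → t=2.594, apex=8.243, x_land=52.897, impact vy=-12.711
  bounce: vy ← 0.7·12.711 = 8.898
Arc 4: start y=0.000, vy=8.898 → t=1.816, apex=4.039, x_land=61.468, impact vy=-8.898
  bounce: vy ← 0.7·8.898 = 6.228

1 4.907 34.332 23.162
2 3.706 16.823 40.653
3 2.594 8.243 52.897
4 1.816 4.039 61.468
final: 61.468 6.228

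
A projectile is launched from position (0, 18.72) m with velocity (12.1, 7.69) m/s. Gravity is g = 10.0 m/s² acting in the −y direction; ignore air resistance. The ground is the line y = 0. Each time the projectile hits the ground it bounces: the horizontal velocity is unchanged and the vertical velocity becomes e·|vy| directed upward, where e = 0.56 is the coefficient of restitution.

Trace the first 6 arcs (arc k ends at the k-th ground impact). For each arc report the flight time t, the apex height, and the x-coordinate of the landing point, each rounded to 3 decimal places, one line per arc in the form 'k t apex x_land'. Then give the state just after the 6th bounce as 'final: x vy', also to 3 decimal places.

Arc 1: start y=18.720, vy=7.690 → t=2.851, apex=21.677, x_land=34.499, impact vy=-20.822
  bounce: vy ← 0.56·20.822 = 11.660
Arc 2: start y=0.000, vy=11.660 → t=2.332, apex=6.798, x_land=62.716, impact vy=-11.660
  bounce: vy ← 0.56·11.660 = 6.530
Arc 3: start y=0.000, vy=6.530 → t=1.306, apex=2.132, x_land=78.518, impact vy=-6.530
  bounce: vy ← 0.56·6.530 = 3.657
Arc 4: start y=0.000, vy=3.657 → t=0.731, apex=0.669, x_land=87.367, impact vy=-3.657
  bounce: vy ← 0.56·3.657 = 2.048
Arc 5: start y=0.000, vy=2.048 → t=0.410, apex=0.210, x_land=92.322, impact vy=-2.048
  bounce: vy ← 0.56·2.048 = 1.147
Arc 6: start y=0.000, vy=1.147 → t=0.229, apex=0.066, x_land=95.097, impact vy=-1.147
  bounce: vy ← 0.56·1.147 = 0.642

1 2.851 21.677 34.499
2 2.332 6.798 62.716
3 1.306 2.132 78.518
4 0.731 0.669 87.367
5 0.410 0.210 92.322
6 0.229 0.066 95.097
final: 95.097 0.642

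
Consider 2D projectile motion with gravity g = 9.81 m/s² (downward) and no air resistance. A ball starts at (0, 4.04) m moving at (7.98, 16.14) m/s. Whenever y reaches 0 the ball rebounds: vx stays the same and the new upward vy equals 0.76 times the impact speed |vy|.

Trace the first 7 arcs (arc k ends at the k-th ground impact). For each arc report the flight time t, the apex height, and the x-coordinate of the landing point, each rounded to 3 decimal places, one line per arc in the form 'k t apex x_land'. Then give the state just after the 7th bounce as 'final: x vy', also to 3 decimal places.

1 3.524 17.317 28.123
2 2.856 10.002 50.915
3 2.171 5.777 68.236
4 1.650 3.337 81.400
5 1.254 1.927 91.405
6 0.953 1.113 99.008
7 0.724 0.643 104.787
final: 104.787 2.700

Arc 1: start y=4.040, vy=16.140 → t=3.524, apex=17.317, x_land=28.123, impact vy=-18.433
  bounce: vy ← 0.76·18.433 = 14.009
Arc 2: start y=0.000, vy=14.009 → t=2.856, apex=10.002, x_land=50.915, impact vy=-14.009
  bounce: vy ← 0.76·14.009 = 10.647
Arc 3: start y=0.000, vy=10.647 → t=2.171, apex=5.777, x_land=68.236, impact vy=-10.647
  bounce: vy ← 0.76·10.647 = 8.092
Arc 4: start y=0.000, vy=8.092 → t=1.650, apex=3.337, x_land=81.400, impact vy=-8.092
  bounce: vy ← 0.76·8.092 = 6.150
Arc 5: start y=0.000, vy=6.150 → t=1.254, apex=1.927, x_land=91.405, impact vy=-6.150
  bounce: vy ← 0.76·6.150 = 4.674
Arc 6: start y=0.000, vy=4.674 → t=0.953, apex=1.113, x_land=99.008, impact vy=-4.674
  bounce: vy ← 0.76·4.674 = 3.552
Arc 7: start y=0.000, vy=3.552 → t=0.724, apex=0.643, x_land=104.787, impact vy=-3.552
  bounce: vy ← 0.76·3.552 = 2.700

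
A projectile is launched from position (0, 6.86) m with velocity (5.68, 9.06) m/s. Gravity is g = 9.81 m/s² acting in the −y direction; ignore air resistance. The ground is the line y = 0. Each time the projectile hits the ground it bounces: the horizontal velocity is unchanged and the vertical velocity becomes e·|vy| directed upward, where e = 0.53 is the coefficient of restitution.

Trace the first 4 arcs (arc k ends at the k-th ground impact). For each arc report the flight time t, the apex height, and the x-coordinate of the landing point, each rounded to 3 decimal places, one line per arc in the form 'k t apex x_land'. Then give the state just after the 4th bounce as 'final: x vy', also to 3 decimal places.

Arc 1: start y=6.860, vy=9.060 → t=2.424, apex=11.044, x_land=13.769, impact vy=-14.720
  bounce: vy ← 0.53·14.720 = 7.802
Arc 2: start y=0.000, vy=7.802 → t=1.591, apex=3.102, x_land=22.803, impact vy=-7.802
  bounce: vy ← 0.53·7.802 = 4.135
Arc 3: start y=0.000, vy=4.135 → t=0.843, apex=0.871, x_land=27.591, impact vy=-4.135
  bounce: vy ← 0.53·4.135 = 2.191
Arc 4: start y=0.000, vy=2.191 → t=0.447, apex=0.245, x_land=30.129, impact vy=-2.191
  bounce: vy ← 0.53·2.191 = 1.161

1 2.424 11.044 13.769
2 1.591 3.102 22.803
3 0.843 0.871 27.591
4 0.447 0.245 30.129
final: 30.129 1.161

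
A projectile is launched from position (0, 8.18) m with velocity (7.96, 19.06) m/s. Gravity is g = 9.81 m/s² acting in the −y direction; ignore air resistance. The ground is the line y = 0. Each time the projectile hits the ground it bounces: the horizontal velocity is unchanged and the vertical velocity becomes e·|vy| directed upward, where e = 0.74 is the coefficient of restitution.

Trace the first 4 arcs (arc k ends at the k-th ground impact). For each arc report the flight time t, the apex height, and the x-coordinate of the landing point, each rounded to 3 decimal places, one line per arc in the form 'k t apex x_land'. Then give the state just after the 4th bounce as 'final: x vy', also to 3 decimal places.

Arc 1: start y=8.180, vy=19.060 → t=4.276, apex=26.696, x_land=34.036, impact vy=-22.886
  bounce: vy ← 0.74·22.886 = 16.936
Arc 2: start y=0.000, vy=16.936 → t=3.453, apex=14.619, x_land=61.520, impact vy=-16.936
  bounce: vy ← 0.74·16.936 = 12.532
Arc 3: start y=0.000, vy=12.532 → t=2.555, apex=8.005, x_land=81.858, impact vy=-12.532
  bounce: vy ← 0.74·12.532 = 9.274
Arc 4: start y=0.000, vy=9.274 → t=1.891, apex=4.384, x_land=96.908, impact vy=-9.274
  bounce: vy ← 0.74·9.274 = 6.863

1 4.276 26.696 34.036
2 3.453 14.619 61.520
3 2.555 8.005 81.858
4 1.891 4.384 96.908
final: 96.908 6.863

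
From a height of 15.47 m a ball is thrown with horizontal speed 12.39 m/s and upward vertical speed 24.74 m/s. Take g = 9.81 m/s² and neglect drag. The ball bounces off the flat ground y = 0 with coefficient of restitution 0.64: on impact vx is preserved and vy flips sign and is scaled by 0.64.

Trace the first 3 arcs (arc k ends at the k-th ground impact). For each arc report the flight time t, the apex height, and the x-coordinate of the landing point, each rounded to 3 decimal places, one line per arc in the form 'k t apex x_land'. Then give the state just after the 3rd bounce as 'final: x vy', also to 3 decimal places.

1 5.606 46.666 69.463
2 3.948 19.114 118.380
3 2.527 7.829 149.688
final: 149.688 7.932

Arc 1: start y=15.470, vy=24.740 → t=5.606, apex=46.666, x_land=69.463, impact vy=-30.259
  bounce: vy ← 0.64·30.259 = 19.366
Arc 2: start y=0.000, vy=19.366 → t=3.948, apex=19.114, x_land=118.380, impact vy=-19.366
  bounce: vy ← 0.64·19.366 = 12.394
Arc 3: start y=0.000, vy=12.394 → t=2.527, apex=7.829, x_land=149.688, impact vy=-12.394
  bounce: vy ← 0.64·12.394 = 7.932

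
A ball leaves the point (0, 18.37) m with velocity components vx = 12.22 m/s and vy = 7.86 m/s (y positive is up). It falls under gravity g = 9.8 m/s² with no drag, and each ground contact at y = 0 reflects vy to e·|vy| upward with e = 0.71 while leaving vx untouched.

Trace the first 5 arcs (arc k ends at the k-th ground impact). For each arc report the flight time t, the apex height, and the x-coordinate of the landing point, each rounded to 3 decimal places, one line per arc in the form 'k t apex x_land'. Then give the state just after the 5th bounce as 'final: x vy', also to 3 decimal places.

1 2.898 21.522 35.411
2 2.976 10.849 71.778
3 2.113 5.469 97.598
4 1.500 2.757 115.931
5 1.065 1.390 128.947
final: 128.947 3.706

Arc 1: start y=18.370, vy=7.860 → t=2.898, apex=21.522, x_land=35.411, impact vy=-20.539
  bounce: vy ← 0.71·20.539 = 14.582
Arc 2: start y=0.000, vy=14.582 → t=2.976, apex=10.849, x_land=71.778, impact vy=-14.582
  bounce: vy ← 0.71·14.582 = 10.353
Arc 3: start y=0.000, vy=10.353 → t=2.113, apex=5.469, x_land=97.598, impact vy=-10.353
  bounce: vy ← 0.71·10.353 = 7.351
Arc 4: start y=0.000, vy=7.351 → t=1.500, apex=2.757, x_land=115.931, impact vy=-7.351
  bounce: vy ← 0.71·7.351 = 5.219
Arc 5: start y=0.000, vy=5.219 → t=1.065, apex=1.390, x_land=128.947, impact vy=-5.219
  bounce: vy ← 0.71·5.219 = 3.706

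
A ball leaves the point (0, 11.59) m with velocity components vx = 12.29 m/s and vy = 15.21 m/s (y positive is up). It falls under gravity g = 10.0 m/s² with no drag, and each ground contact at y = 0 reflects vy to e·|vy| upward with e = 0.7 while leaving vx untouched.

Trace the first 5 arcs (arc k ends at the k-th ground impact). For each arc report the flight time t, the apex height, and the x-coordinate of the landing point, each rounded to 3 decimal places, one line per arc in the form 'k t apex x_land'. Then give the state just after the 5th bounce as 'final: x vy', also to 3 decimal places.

Arc 1: start y=11.590, vy=15.210 → t=3.673, apex=23.157, x_land=45.142, impact vy=-21.521
  bounce: vy ← 0.7·21.521 = 15.065
Arc 2: start y=0.000, vy=15.065 → t=3.013, apex=11.347, x_land=82.171, impact vy=-15.065
  bounce: vy ← 0.7·15.065 = 10.545
Arc 3: start y=0.000, vy=10.545 → t=2.109, apex=5.560, x_land=108.091, impact vy=-10.545
  bounce: vy ← 0.7·10.545 = 7.382
Arc 4: start y=0.000, vy=7.382 → t=1.476, apex=2.724, x_land=126.235, impact vy=-7.382
  bounce: vy ← 0.7·7.382 = 5.167
Arc 5: start y=0.000, vy=5.167 → t=1.033, apex=1.335, x_land=138.936, impact vy=-5.167
  bounce: vy ← 0.7·5.167 = 3.617

1 3.673 23.157 45.142
2 3.013 11.347 82.171
3 2.109 5.560 108.091
4 1.476 2.724 126.235
5 1.033 1.335 138.936
final: 138.936 3.617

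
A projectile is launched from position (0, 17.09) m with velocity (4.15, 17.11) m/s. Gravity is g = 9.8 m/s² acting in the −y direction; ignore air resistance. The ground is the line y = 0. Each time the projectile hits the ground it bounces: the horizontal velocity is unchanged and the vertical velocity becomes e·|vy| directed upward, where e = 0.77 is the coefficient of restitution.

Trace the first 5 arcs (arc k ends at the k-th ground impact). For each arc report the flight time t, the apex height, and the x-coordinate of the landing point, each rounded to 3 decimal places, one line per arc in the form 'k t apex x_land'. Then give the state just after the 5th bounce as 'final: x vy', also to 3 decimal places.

Arc 1: start y=17.090, vy=17.110 → t=4.302, apex=32.026, x_land=17.855, impact vy=-25.054
  bounce: vy ← 0.77·25.054 = 19.292
Arc 2: start y=0.000, vy=19.292 → t=3.937, apex=18.988, x_land=34.194, impact vy=-19.292
  bounce: vy ← 0.77·19.292 = 14.855
Arc 3: start y=0.000, vy=14.855 → t=3.032, apex=11.258, x_land=46.775, impact vy=-14.855
  bounce: vy ← 0.77·14.855 = 11.438
Arc 4: start y=0.000, vy=11.438 → t=2.334, apex=6.675, x_land=56.463, impact vy=-11.438
  bounce: vy ← 0.77·11.438 = 8.807
Arc 5: start y=0.000, vy=8.807 → t=1.797, apex=3.958, x_land=63.922, impact vy=-8.807
  bounce: vy ← 0.77·8.807 = 6.782

1 4.302 32.026 17.855
2 3.937 18.988 34.194
3 3.032 11.258 46.775
4 2.334 6.675 56.463
5 1.797 3.958 63.922
final: 63.922 6.782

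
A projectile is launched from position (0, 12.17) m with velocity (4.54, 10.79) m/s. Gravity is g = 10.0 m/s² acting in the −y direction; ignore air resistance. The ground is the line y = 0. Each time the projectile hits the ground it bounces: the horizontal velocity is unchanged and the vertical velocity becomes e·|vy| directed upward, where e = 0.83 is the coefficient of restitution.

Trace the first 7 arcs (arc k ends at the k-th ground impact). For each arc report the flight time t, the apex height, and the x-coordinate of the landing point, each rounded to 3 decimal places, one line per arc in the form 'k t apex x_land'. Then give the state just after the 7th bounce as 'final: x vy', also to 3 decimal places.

Arc 1: start y=12.170, vy=10.790 → t=2.976, apex=17.991, x_land=13.511, impact vy=-18.969
  bounce: vy ← 0.83·18.969 = 15.744
Arc 2: start y=0.000, vy=15.744 → t=3.149, apex=12.394, x_land=27.806, impact vy=-15.744
  bounce: vy ← 0.83·15.744 = 13.068
Arc 3: start y=0.000, vy=13.068 → t=2.614, apex=8.538, x_land=39.672, impact vy=-13.068
  bounce: vy ← 0.83·13.068 = 10.846
Arc 4: start y=0.000, vy=10.846 → t=2.169, apex=5.882, x_land=49.520, impact vy=-10.846
  bounce: vy ← 0.83·10.846 = 9.002
Arc 5: start y=0.000, vy=9.002 → t=1.800, apex=4.052, x_land=57.695, impact vy=-9.002
  bounce: vy ← 0.83·9.002 = 7.472
Arc 6: start y=0.000, vy=7.472 → t=1.494, apex=2.792, x_land=64.479, impact vy=-7.472
  bounce: vy ← 0.83·7.472 = 6.202
Arc 7: start y=0.000, vy=6.202 → t=1.240, apex=1.923, x_land=70.110, impact vy=-6.202
  bounce: vy ← 0.83·6.202 = 5.147

1 2.976 17.991 13.511
2 3.149 12.394 27.806
3 2.614 8.538 39.672
4 2.169 5.882 49.520
5 1.800 4.052 57.695
6 1.494 2.792 64.479
7 1.240 1.923 70.110
final: 70.110 5.147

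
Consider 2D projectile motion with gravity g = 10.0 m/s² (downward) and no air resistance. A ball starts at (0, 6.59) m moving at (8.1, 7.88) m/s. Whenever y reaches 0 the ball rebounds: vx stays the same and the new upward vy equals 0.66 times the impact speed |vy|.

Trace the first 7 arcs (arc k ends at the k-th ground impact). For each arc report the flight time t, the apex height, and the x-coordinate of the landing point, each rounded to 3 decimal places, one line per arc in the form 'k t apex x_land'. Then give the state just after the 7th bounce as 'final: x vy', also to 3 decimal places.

1 2.180 9.695 17.662
2 1.838 4.223 32.550
3 1.213 1.840 42.376
4 0.801 0.801 48.861
5 0.528 0.349 53.142
6 0.349 0.152 55.967
7 0.230 0.066 57.831
final: 57.831 0.760

Arc 1: start y=6.590, vy=7.880 → t=2.180, apex=9.695, x_land=17.662, impact vy=-13.925
  bounce: vy ← 0.66·13.925 = 9.190
Arc 2: start y=0.000, vy=9.190 → t=1.838, apex=4.223, x_land=32.550, impact vy=-9.190
  bounce: vy ← 0.66·9.190 = 6.066
Arc 3: start y=0.000, vy=6.066 → t=1.213, apex=1.840, x_land=42.376, impact vy=-6.066
  bounce: vy ← 0.66·6.066 = 4.003
Arc 4: start y=0.000, vy=4.003 → t=0.801, apex=0.801, x_land=48.861, impact vy=-4.003
  bounce: vy ← 0.66·4.003 = 2.642
Arc 5: start y=0.000, vy=2.642 → t=0.528, apex=0.349, x_land=53.142, impact vy=-2.642
  bounce: vy ← 0.66·2.642 = 1.744
Arc 6: start y=0.000, vy=1.744 → t=0.349, apex=0.152, x_land=55.967, impact vy=-1.744
  bounce: vy ← 0.66·1.744 = 1.151
Arc 7: start y=0.000, vy=1.151 → t=0.230, apex=0.066, x_land=57.831, impact vy=-1.151
  bounce: vy ← 0.66·1.151 = 0.760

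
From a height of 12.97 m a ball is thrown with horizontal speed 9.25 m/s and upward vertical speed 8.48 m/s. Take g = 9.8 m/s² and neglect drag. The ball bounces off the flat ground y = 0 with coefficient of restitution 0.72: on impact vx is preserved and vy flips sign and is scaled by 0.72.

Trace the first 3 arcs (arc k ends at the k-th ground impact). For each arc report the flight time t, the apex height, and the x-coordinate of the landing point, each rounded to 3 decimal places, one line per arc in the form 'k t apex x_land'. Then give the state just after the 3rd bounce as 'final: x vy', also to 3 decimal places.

1 2.708 16.639 25.049
2 2.654 8.626 49.595
3 1.911 4.472 67.267
final: 67.267 6.740

Arc 1: start y=12.970, vy=8.480 → t=2.708, apex=16.639, x_land=25.049, impact vy=-18.059
  bounce: vy ← 0.72·18.059 = 13.002
Arc 2: start y=0.000, vy=13.002 → t=2.654, apex=8.626, x_land=49.595, impact vy=-13.002
  bounce: vy ← 0.72·13.002 = 9.362
Arc 3: start y=0.000, vy=9.362 → t=1.911, apex=4.472, x_land=67.267, impact vy=-9.362
  bounce: vy ← 0.72·9.362 = 6.740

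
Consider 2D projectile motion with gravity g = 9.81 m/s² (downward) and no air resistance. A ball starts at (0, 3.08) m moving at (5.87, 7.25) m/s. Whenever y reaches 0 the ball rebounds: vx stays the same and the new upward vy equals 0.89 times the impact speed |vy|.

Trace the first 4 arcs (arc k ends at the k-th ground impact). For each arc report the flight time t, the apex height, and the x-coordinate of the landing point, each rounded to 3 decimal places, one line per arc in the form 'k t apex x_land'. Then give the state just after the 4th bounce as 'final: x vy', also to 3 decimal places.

Arc 1: start y=3.080, vy=7.250 → t=1.823, apex=5.759, x_land=10.699, impact vy=-10.630
  bounce: vy ← 0.89·10.630 = 9.460
Arc 2: start y=0.000, vy=9.460 → t=1.929, apex=4.562, x_land=22.020, impact vy=-9.460
  bounce: vy ← 0.89·9.460 = 8.420
Arc 3: start y=0.000, vy=8.420 → t=1.717, apex=3.613, x_land=32.097, impact vy=-8.420
  bounce: vy ← 0.89·8.420 = 7.494
Arc 4: start y=0.000, vy=7.494 → t=1.528, apex=2.862, x_land=41.065, impact vy=-7.494
  bounce: vy ← 0.89·7.494 = 6.669

1 1.823 5.759 10.699
2 1.929 4.562 22.020
3 1.717 3.613 32.097
4 1.528 2.862 41.065
final: 41.065 6.669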